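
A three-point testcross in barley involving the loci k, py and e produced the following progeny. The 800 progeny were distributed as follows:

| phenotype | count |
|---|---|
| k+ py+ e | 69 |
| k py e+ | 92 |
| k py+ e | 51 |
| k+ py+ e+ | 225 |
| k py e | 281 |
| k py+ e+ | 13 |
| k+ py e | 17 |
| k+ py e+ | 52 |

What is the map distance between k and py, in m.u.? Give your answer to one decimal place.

16.6 m.u.

The two most frequent reciprocal classes, k+ py+ e+ and k py e, are the parental types, so the F1 was k+ py+ e+ / k py e.
The two rarest classes, k py+ e+ and k+ py e, are the double crossovers. Comparing them with the parentals, only the k allele has switched, so k is the middle locus and the order is e – k – py.
Crossovers in the k–py interval produce the single-crossover classes k+ py e+ and k py+ e (52 + 51 = 103) plus the double crossovers (30).
RF(k–py) = (103 + 30) / 800 = 133/800 = 0.1663 → 16.6 m.u.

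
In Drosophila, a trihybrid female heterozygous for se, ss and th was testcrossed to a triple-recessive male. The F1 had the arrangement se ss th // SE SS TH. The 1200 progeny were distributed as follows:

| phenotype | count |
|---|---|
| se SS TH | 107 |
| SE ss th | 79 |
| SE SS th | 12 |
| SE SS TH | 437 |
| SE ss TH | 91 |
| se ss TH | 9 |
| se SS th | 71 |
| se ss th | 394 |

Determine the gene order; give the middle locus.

The two rarest classes, se ss TH and SE SS th, are the double crossovers. Comparing them with the parentals, only the th allele has switched, so th is the middle locus and the order is se – th – ss.

th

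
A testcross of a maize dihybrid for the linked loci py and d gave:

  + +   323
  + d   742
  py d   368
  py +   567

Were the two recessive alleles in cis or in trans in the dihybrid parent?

The two most frequent classes are + d (742) and py + (567); these are the parental (non-recombinant) types.
So the F1 carried + d on one chromosome and py + on the other — the recessive alleles are on opposite chromosomes (trans / repulsion).

trans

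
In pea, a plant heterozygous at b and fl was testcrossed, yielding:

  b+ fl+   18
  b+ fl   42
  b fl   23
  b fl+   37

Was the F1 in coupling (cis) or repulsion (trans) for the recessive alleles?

trans

The two most frequent classes are b+ fl (42) and b fl+ (37); these are the parental (non-recombinant) types.
So the F1 carried b+ fl on one chromosome and b fl+ on the other — the recessive alleles are on opposite chromosomes (trans / repulsion).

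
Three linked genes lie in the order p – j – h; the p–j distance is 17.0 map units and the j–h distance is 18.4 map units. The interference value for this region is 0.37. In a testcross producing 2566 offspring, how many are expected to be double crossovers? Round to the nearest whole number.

Map distances give recombination frequencies of 0.170 and 0.184 for the two intervals.
With interference 0.37 (so coincidence = 0.63), expected double-crossover frequency = 0.170 × 0.184 × 0.63 = 0.01971.
Expected number = 0.01971 × 2566 = 50.57 ≈ 51.

51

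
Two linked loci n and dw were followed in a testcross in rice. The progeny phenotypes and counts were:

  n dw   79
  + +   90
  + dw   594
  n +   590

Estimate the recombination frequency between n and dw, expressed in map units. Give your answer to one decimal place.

12.5 map units

The two most frequent classes, + dw (594) and n + (590), are the parental types, so the F1 was + dw / n +.
The recombinant classes are + + and n dw: 90 + 79 = 169.
Recombination frequency = 169/1353 = 0.1249 ≈ 12.5%, i.e. 12.5 map units.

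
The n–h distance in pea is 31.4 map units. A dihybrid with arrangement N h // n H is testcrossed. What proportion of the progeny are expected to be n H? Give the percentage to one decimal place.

34.3%

A map distance of 31.4 map units corresponds to a recombination frequency of 0.314.
The F1 is N h / n H, so n H is a parental gamete class with expected frequency (1 − r)/2 = 0.686/2 = 0.3430.
That is 0.3430 = 34.3% of the progeny.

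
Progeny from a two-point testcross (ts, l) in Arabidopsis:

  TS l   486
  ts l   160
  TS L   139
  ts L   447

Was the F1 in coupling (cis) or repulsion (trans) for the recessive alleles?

trans

The two most frequent classes are TS l (486) and ts L (447); these are the parental (non-recombinant) types.
So the F1 carried TS l on one chromosome and ts L on the other — the recessive alleles are on opposite chromosomes (trans / repulsion).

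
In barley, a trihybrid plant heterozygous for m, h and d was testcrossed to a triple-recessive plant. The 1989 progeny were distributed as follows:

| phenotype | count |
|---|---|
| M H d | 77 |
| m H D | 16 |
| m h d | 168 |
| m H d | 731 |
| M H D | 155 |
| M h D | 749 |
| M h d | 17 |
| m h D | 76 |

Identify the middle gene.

The two most frequent reciprocal classes, m H d and M h D, are the parental types, so the F1 was m H d / M h D.
The two rarest classes, m H D and M h d, are the double crossovers. Comparing them with the parentals, only the d allele has switched, so d is the middle locus and the order is h – d – m.

d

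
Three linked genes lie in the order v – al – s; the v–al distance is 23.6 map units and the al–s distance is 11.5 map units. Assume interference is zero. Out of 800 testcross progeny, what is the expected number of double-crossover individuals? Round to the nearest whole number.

Map distances give recombination frequencies of 0.236 and 0.115 for the two intervals.
With no interference, expected double-crossover frequency = 0.236 × 0.115 = 0.02714.
Expected number = 0.02714 × 800 = 21.71 ≈ 22.

22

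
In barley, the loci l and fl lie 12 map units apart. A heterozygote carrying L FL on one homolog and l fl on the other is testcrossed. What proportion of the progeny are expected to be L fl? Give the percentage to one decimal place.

6.0%

A map distance of 12 map units corresponds to a recombination frequency of 0.120.
The F1 is L FL / l fl, so L fl is a recombinant gamete class with expected frequency r/2 = 0.120/2 = 0.0600.
That is 0.0600 = 6.0% of the progeny.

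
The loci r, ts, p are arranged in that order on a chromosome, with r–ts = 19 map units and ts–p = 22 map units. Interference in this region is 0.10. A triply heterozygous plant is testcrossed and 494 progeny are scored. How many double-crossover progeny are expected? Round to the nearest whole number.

Map distances give recombination frequencies of 0.190 and 0.220 for the two intervals.
With interference 0.10 (so coincidence = 0.90), expected double-crossover frequency = 0.190 × 0.220 × 0.90 = 0.03762.
Expected number = 0.03762 × 494 = 18.58 ≈ 19.

19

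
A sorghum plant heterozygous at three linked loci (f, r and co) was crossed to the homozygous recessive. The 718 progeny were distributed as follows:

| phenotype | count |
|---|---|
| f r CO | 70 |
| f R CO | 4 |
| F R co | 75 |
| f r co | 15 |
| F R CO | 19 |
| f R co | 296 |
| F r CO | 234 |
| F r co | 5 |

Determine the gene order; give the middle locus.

The two most frequent reciprocal classes, F r CO and f R co, are the parental types, so the F1 was F r CO / f R co.
The two rarest classes, F r co and f R CO, are the double crossovers. Comparing them with the parentals, only the co allele has switched, so co is the middle locus and the order is f – co – r.

co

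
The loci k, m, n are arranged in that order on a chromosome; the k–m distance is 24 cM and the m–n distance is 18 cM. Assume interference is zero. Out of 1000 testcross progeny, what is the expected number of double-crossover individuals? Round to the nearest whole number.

43

Map distances give recombination frequencies of 0.240 and 0.180 for the two intervals.
With no interference, expected double-crossover frequency = 0.240 × 0.180 = 0.04320.
Expected number = 0.04320 × 1000 = 43.20 ≈ 43.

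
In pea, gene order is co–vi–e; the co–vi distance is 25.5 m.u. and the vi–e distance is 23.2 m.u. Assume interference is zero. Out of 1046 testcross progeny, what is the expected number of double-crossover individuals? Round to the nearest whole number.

Map distances give recombination frequencies of 0.255 and 0.232 for the two intervals.
With no interference, expected double-crossover frequency = 0.255 × 0.232 = 0.05916.
Expected number = 0.05916 × 1046 = 61.88 ≈ 62.

62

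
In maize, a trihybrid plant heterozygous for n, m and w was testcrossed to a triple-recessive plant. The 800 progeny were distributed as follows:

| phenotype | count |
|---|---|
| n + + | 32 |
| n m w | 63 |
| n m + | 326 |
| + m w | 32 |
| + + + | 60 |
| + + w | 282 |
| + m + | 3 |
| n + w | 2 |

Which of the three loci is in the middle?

The two most frequent reciprocal classes, n m + and + + w, are the parental types, so the F1 was n m + / + + w.
The two rarest classes, + m + and n + w, are the double crossovers. Comparing them with the parentals, only the n allele has switched, so n is the middle locus and the order is w – n – m.

n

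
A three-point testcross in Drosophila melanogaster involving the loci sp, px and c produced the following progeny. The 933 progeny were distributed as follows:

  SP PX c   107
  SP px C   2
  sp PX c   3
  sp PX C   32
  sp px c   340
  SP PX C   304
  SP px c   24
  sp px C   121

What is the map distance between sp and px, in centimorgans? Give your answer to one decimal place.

The two most frequent reciprocal classes, sp px c and SP PX C, are the parental types, so the F1 was sp px c / SP PX C.
The two rarest classes, sp PX c and SP px C, are the double crossovers. Comparing them with the parentals, only the px allele has switched, so px is the middle locus and the order is sp – px – c.
Crossovers in the sp–px interval produce the single-crossover classes SP px c and sp PX C (24 + 32 = 56) plus the double crossovers (5).
RF(sp–px) = (56 + 5) / 933 = 61/933 = 0.0654 → 6.5 centimorgans.

6.5 centimorgans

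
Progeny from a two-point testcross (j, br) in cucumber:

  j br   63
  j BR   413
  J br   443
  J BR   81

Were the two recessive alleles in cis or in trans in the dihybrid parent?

trans

The two most frequent classes are J br (443) and j BR (413); these are the parental (non-recombinant) types.
So the F1 carried J br on one chromosome and j BR on the other — the recessive alleles are on opposite chromosomes (trans / repulsion).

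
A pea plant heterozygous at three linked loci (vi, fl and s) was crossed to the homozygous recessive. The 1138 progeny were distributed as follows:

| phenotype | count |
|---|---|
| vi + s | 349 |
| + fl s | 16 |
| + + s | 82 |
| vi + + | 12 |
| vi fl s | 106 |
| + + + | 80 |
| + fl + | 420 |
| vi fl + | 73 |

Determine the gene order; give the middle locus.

The two most frequent reciprocal classes, + fl + and vi + s, are the parental types, so the F1 was + fl + / vi + s.
The two rarest classes, + fl s and vi + +, are the double crossovers. Comparing them with the parentals, only the s allele has switched, so s is the middle locus and the order is fl – s – vi.

s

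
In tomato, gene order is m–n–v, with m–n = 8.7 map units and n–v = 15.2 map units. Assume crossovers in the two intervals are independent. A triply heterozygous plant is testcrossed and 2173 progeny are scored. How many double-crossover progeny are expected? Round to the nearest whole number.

29

Map distances give recombination frequencies of 0.087 and 0.152 for the two intervals.
With no interference, expected double-crossover frequency = 0.087 × 0.152 = 0.01322.
Expected number = 0.01322 × 2173 = 28.74 ≈ 29.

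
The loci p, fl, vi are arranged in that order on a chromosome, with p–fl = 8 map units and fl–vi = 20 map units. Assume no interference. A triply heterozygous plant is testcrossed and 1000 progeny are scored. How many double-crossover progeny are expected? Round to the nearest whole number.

16

Map distances give recombination frequencies of 0.080 and 0.200 for the two intervals.
With no interference, expected double-crossover frequency = 0.080 × 0.200 = 0.01600.
Expected number = 0.01600 × 1000 = 16.00 ≈ 16.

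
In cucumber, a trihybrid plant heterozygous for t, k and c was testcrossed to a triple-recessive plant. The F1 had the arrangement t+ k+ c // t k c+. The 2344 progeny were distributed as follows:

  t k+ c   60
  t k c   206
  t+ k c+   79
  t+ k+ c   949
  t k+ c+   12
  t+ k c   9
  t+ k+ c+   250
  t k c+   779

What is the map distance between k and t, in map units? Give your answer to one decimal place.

The two rarest classes, t+ k c and t k+ c+, are the double crossovers. Comparing them with the parentals, only the k allele has switched, so k is the middle locus and the order is c – k – t.
Crossovers in the k–t interval produce the single-crossover classes t k+ c and t+ k c+ (60 + 79 = 139) plus the double crossovers (21).
RF(k–t) = (139 + 21) / 2344 = 160/2344 = 0.0683 → 6.8 map units.

6.8 map units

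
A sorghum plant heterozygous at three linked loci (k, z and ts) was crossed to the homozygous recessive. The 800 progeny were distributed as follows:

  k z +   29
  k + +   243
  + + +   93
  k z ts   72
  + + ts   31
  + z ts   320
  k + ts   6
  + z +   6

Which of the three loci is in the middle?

ts

The two most frequent reciprocal classes, + z ts and k + +, are the parental types, so the F1 was + z ts / k + +.
The two rarest classes, + z + and k + ts, are the double crossovers. Comparing them with the parentals, only the ts allele has switched, so ts is the middle locus and the order is k – ts – z.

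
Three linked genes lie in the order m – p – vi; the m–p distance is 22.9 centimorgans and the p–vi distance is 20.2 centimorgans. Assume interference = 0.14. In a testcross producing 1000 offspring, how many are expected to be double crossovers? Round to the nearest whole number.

40

Map distances give recombination frequencies of 0.229 and 0.202 for the two intervals.
With interference 0.14 (so coincidence = 0.86), expected double-crossover frequency = 0.229 × 0.202 × 0.86 = 0.03978.
Expected number = 0.03978 × 1000 = 39.78 ≈ 40.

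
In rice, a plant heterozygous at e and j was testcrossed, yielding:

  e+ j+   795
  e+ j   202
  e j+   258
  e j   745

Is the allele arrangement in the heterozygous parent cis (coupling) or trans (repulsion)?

The two most frequent classes are e+ j+ (795) and e j (745); these are the parental (non-recombinant) types.
So the F1 carried e+ j+ on one chromosome and e j on the other — the recessive alleles are on the same chromosome (cis / coupling).

cis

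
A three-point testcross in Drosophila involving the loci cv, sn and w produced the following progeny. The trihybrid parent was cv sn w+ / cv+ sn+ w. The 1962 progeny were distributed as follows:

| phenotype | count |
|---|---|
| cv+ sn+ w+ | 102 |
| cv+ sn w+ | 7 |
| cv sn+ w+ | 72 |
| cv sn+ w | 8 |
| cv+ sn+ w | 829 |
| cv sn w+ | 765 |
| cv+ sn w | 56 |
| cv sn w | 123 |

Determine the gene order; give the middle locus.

cv

The two rarest classes, cv+ sn w+ and cv sn+ w, are the double crossovers. Comparing them with the parentals, only the cv allele has switched, so cv is the middle locus and the order is sn – cv – w.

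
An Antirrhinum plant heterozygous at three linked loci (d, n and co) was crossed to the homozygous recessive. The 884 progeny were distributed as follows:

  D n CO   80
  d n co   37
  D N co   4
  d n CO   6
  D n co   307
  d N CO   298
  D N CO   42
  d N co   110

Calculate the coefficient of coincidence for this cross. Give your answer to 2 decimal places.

The two most frequent reciprocal classes, d N CO and D n co, are the parental types, so the F1 was d N CO / D n co.
The two rarest classes, d n CO and D N co, are the double crossovers. Comparing them with the parentals, only the n allele has switched, so n is the middle locus and the order is d – n – co.
d–n: (79 + 10)/884 = 0.1007; n–co: (190 + 10)/884 = 0.2262.
Expected DCO frequency = 0.1007 × 0.2262 ≈ 0.02278; observed = 10/884 ≈ 0.01131.
Coefficient of coincidence = 0.01131/0.02278 ≈ 0.50.

0.50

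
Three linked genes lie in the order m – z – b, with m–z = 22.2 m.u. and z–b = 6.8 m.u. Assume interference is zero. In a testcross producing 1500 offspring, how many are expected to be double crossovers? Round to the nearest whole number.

23

Map distances give recombination frequencies of 0.222 and 0.068 for the two intervals.
With no interference, expected double-crossover frequency = 0.222 × 0.068 = 0.01510.
Expected number = 0.01510 × 1500 = 22.64 ≈ 23.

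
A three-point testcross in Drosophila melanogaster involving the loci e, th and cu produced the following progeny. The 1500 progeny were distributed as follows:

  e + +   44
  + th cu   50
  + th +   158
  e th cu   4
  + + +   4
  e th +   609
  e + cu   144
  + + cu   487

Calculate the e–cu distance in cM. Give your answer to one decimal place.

The two most frequent reciprocal classes, + + cu and e th +, are the parental types, so the F1 was + + cu / e th +.
The two rarest classes, + + + and e th cu, are the double crossovers. Comparing them with the parentals, only the cu allele has switched, so cu is the middle locus and the order is th – cu – e.
Crossovers in the cu–e interval produce the single-crossover classes e + cu and + th + (144 + 158 = 302) plus the double crossovers (8).
RF(cu–e) = (302 + 8) / 1500 = 310/1500 = 0.2067 → 20.7 cM.

20.7 cM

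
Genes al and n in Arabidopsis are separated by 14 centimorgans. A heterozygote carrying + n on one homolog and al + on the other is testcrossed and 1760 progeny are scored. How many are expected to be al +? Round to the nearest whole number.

A map distance of 14 centimorgans corresponds to a recombination frequency of 0.140.
The F1 is + n / al +, so al + is a parental gamete class with expected frequency (1 − r)/2 = 0.860/2 = 0.4300.
Expected number = 0.4300 × 1760 = 756.80 ≈ 757.

757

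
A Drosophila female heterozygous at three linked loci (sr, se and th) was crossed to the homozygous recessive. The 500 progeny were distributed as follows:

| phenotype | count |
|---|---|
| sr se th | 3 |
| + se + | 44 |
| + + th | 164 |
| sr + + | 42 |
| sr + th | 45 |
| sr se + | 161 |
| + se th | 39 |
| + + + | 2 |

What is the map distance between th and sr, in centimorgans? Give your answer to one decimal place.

18.8 centimorgans

The two most frequent reciprocal classes, + + th and sr se +, are the parental types, so the F1 was + + th / sr se +.
The two rarest classes, + + + and sr se th, are the double crossovers. Comparing them with the parentals, only the th allele has switched, so th is the middle locus and the order is se – th – sr.
Crossovers in the th–sr interval produce the single-crossover classes sr + th and + se + (45 + 44 = 89) plus the double crossovers (5).
RF(th–sr) = (89 + 5) / 500 = 94/500 = 0.1880 → 18.8 centimorgans.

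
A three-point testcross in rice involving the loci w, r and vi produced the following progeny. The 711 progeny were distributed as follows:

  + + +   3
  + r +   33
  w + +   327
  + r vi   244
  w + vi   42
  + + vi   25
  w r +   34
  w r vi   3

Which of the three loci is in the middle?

The two most frequent reciprocal classes, + r vi and w + +, are the parental types, so the F1 was + r vi / w + +.
The two rarest classes, w r vi and + + +, are the double crossovers. Comparing them with the parentals, only the w allele has switched, so w is the middle locus and the order is vi – w – r.

w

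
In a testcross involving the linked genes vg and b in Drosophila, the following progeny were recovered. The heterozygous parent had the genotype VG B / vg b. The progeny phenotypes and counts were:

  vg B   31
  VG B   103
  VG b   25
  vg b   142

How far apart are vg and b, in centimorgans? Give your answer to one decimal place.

The recombinant classes are VG b and vg B: 25 + 31 = 56.
Recombination frequency = 56/301 = 0.1860 ≈ 18.6%, i.e. 18.6 centimorgans.

18.6 centimorgans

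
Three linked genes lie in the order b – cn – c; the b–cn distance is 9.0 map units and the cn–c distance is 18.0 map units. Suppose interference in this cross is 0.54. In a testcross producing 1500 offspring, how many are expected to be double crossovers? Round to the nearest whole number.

11

Map distances give recombination frequencies of 0.090 and 0.180 for the two intervals.
With interference 0.54 (so coincidence = 0.46), expected double-crossover frequency = 0.090 × 0.180 × 0.46 = 0.00745.
Expected number = 0.00745 × 1500 = 11.18 ≈ 11.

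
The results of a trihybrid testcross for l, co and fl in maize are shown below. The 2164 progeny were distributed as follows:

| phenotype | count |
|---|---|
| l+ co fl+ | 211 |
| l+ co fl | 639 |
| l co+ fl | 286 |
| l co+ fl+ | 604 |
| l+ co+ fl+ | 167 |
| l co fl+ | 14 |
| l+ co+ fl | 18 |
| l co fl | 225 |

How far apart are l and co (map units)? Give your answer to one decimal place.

19.6 map units

The two most frequent reciprocal classes, l+ co fl and l co+ fl+, are the parental types, so the F1 was l+ co fl / l co+ fl+.
The two rarest classes, l+ co+ fl and l co fl+, are the double crossovers. Comparing them with the parentals, only the co allele has switched, so co is the middle locus and the order is l – co – fl.
Crossovers in the l–co interval produce the single-crossover classes l co fl and l+ co+ fl+ (225 + 167 = 392) plus the double crossovers (32).
RF(l–co) = (392 + 32) / 2164 = 424/2164 = 0.1959 → 19.6 map units.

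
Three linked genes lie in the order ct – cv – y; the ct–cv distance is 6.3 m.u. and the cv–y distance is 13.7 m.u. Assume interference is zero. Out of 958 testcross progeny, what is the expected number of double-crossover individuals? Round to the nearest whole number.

8

Map distances give recombination frequencies of 0.063 and 0.137 for the two intervals.
With no interference, expected double-crossover frequency = 0.063 × 0.137 = 0.00863.
Expected number = 0.00863 × 958 = 8.27 ≈ 8.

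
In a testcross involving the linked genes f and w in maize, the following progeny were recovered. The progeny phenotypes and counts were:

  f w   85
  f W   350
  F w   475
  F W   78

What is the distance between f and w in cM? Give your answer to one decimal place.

The two most frequent classes, F w (475) and f W (350), are the parental types, so the F1 was F w / f W.
The recombinant classes are F W and f w: 78 + 85 = 163.
Recombination frequency = 163/988 = 0.1650 ≈ 16.5%, i.e. 16.5 cM.

16.5 cM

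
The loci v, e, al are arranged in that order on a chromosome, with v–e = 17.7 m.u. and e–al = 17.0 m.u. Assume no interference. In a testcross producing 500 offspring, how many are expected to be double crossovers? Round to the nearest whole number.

15

Map distances give recombination frequencies of 0.177 and 0.170 for the two intervals.
With no interference, expected double-crossover frequency = 0.177 × 0.170 = 0.03009.
Expected number = 0.03009 × 500 = 15.05 ≈ 15.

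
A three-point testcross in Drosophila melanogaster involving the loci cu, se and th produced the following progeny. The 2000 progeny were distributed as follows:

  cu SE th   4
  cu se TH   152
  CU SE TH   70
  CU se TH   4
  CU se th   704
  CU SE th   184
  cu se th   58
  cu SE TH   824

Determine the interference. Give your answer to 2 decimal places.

0.66

The two most frequent reciprocal classes, CU se th and cu SE TH, are the parental types, so the F1 was CU se th / cu SE TH.
The two rarest classes, CU se TH and cu SE th, are the double crossovers. Comparing them with the parentals, only the th allele has switched, so th is the middle locus and the order is cu – th – se.
cu–th: (128 + 8)/2000 = 0.0680; th–se: (336 + 8)/2000 = 0.1720.
Expected DCO frequency = 0.0680 × 0.1720 ≈ 0.01170; observed = 8/2000 ≈ 0.00400.
Coefficient of coincidence = 0.00400/0.01170 ≈ 0.34; interference = 1 − 0.34 = 0.66.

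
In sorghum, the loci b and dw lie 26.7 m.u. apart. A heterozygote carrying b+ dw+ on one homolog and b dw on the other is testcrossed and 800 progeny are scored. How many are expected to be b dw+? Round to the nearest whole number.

107

A map distance of 26.7 m.u. corresponds to a recombination frequency of 0.267.
The F1 is b+ dw+ / b dw, so b dw+ is a recombinant gamete class with expected frequency r/2 = 0.267/2 = 0.1335.
Expected number = 0.1335 × 800 = 106.80 ≈ 107.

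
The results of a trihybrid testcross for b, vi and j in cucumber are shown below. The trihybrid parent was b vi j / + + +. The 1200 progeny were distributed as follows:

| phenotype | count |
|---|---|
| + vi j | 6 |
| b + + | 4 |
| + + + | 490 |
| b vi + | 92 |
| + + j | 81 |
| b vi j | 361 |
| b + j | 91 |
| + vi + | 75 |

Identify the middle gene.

The two rarest classes, + vi j and b + +, are the double crossovers. Comparing them with the parentals, only the b allele has switched, so b is the middle locus and the order is j – b – vi.

b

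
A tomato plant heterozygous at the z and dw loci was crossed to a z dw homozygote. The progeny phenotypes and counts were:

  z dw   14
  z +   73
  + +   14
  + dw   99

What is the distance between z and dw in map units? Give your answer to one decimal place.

The two most frequent classes, + dw (99) and z + (73), are the parental types, so the F1 was + dw / z +.
The recombinant classes are + + and z dw: 14 + 14 = 28.
Recombination frequency = 28/200 = 0.1400 ≈ 14.0%, i.e. 14.0 map units.

14.0 map units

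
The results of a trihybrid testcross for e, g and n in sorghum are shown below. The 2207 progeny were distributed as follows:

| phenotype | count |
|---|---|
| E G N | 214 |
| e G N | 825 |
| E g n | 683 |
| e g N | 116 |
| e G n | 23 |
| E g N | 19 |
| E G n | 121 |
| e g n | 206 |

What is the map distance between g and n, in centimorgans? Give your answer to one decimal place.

12.6 centimorgans

The two most frequent reciprocal classes, e G N and E g n, are the parental types, so the F1 was e G N / E g n.
The two rarest classes, e G n and E g N, are the double crossovers. Comparing them with the parentals, only the n allele has switched, so n is the middle locus and the order is e – n – g.
Crossovers in the n–g interval produce the single-crossover classes e g N and E G n (116 + 121 = 237) plus the double crossovers (42).
RF(n–g) = (237 + 42) / 2207 = 279/2207 = 0.1264 → 12.6 centimorgans.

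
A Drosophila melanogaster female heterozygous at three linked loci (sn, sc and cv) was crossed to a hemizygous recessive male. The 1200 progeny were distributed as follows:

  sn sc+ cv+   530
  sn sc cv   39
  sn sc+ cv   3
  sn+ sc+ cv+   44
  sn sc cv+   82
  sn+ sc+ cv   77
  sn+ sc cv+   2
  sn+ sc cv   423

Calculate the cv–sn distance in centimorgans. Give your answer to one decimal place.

7.3 centimorgans

The two most frequent reciprocal classes, sn+ sc cv and sn sc+ cv+, are the parental types, so the F1 was sn+ sc cv / sn sc+ cv+.
The two rarest classes, sn+ sc cv+ and sn sc+ cv, are the double crossovers. Comparing them with the parentals, only the cv allele has switched, so cv is the middle locus and the order is sn – cv – sc.
Crossovers in the sn–cv interval produce the single-crossover classes sn sc cv and sn+ sc+ cv+ (39 + 44 = 83) plus the double crossovers (5).
RF(sn–cv) = (83 + 5) / 1200 = 88/1200 = 0.0733 → 7.3 centimorgans.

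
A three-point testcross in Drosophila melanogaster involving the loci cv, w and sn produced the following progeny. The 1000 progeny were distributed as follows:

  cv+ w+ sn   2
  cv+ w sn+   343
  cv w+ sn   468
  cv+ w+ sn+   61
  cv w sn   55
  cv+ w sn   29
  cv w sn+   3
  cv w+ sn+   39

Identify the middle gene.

The two most frequent reciprocal classes, cv+ w sn+ and cv w+ sn, are the parental types, so the F1 was cv+ w sn+ / cv w+ sn.
The two rarest classes, cv w sn+ and cv+ w+ sn, are the double crossovers. Comparing them with the parentals, only the cv allele has switched, so cv is the middle locus and the order is w – cv – sn.

cv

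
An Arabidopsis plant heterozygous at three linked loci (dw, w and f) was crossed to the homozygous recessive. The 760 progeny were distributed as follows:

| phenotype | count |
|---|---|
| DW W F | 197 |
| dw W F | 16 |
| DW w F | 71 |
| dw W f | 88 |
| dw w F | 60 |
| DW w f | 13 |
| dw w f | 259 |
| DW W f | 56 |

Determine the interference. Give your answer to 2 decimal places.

0.19

The two most frequent reciprocal classes, dw w f and DW W F, are the parental types, so the F1 was dw w f / DW W F.
The two rarest classes, DW w f and dw W F, are the double crossovers. Comparing them with the parentals, only the dw allele has switched, so dw is the middle locus and the order is w – dw – f.
w–dw: (159 + 29)/760 = 0.2474; dw–f: (116 + 29)/760 = 0.1908.
Expected DCO frequency = 0.2474 × 0.1908 ≈ 0.04720; observed = 29/760 ≈ 0.03816.
Coefficient of coincidence = 0.03816/0.04720 ≈ 0.81; interference = 1 − 0.81 = 0.19.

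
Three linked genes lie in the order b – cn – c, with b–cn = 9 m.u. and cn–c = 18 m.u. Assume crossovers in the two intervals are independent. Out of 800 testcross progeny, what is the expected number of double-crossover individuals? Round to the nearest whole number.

Map distances give recombination frequencies of 0.090 and 0.180 for the two intervals.
With no interference, expected double-crossover frequency = 0.090 × 0.180 = 0.01620.
Expected number = 0.01620 × 800 = 12.96 ≈ 13.

13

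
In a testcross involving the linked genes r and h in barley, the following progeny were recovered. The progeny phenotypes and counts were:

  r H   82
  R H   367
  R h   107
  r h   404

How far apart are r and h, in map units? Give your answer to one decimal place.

The two most frequent classes, R H (367) and r h (404), are the parental types, so the F1 was R H / r h.
The recombinant classes are R h and r H: 107 + 82 = 189.
Recombination frequency = 189/960 = 0.1969 ≈ 19.7%, i.e. 19.7 map units.

19.7 map units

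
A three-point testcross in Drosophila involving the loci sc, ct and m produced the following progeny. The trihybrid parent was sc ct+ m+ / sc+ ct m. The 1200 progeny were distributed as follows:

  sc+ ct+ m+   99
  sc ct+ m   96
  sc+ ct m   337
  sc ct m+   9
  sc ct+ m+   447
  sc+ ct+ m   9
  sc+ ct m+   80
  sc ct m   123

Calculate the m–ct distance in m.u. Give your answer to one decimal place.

The two rarest classes, sc ct m+ and sc+ ct+ m, are the double crossovers. Comparing them with the parentals, only the ct allele has switched, so ct is the middle locus and the order is m – ct – sc.
Crossovers in the m–ct interval produce the single-crossover classes sc ct+ m and sc+ ct m+ (96 + 80 = 176) plus the double crossovers (18).
RF(m–ct) = (176 + 18) / 1200 = 194/1200 = 0.1617 → 16.2 m.u.

16.2 m.u.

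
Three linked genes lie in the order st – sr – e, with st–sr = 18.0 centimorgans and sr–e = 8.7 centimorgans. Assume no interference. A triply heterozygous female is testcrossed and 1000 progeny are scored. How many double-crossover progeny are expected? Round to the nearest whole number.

16

Map distances give recombination frequencies of 0.180 and 0.087 for the two intervals.
With no interference, expected double-crossover frequency = 0.180 × 0.087 = 0.01566.
Expected number = 0.01566 × 1000 = 15.66 ≈ 16.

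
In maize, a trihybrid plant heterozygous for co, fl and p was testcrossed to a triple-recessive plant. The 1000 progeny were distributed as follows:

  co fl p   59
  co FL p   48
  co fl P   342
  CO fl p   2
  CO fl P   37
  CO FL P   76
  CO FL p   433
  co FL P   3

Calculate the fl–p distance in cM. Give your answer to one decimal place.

The two most frequent reciprocal classes, co fl P and CO FL p, are the parental types, so the F1 was co fl P / CO FL p.
The two rarest classes, co FL P and CO fl p, are the double crossovers. Comparing them with the parentals, only the fl allele has switched, so fl is the middle locus and the order is p – fl – co.
Crossovers in the p–fl interval produce the single-crossover classes co fl p and CO FL P (59 + 76 = 135) plus the double crossovers (5).
RF(p–fl) = (135 + 5) / 1000 = 140/1000 = 0.1400 → 14.0 cM.

14.0 cM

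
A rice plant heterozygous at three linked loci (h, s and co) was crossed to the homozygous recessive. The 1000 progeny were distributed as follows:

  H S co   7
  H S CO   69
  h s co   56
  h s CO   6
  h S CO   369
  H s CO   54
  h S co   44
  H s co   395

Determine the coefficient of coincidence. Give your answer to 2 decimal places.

0.85

The two most frequent reciprocal classes, H s co and h S CO, are the parental types, so the F1 was H s co / h S CO.
The two rarest classes, H S co and h s CO, are the double crossovers. Comparing them with the parentals, only the s allele has switched, so s is the middle locus and the order is h – s – co.
h–s: (125 + 13)/1000 = 0.1380; s–co: (98 + 13)/1000 = 0.1110.
Expected DCO frequency = 0.1380 × 0.1110 ≈ 0.01532; observed = 13/1000 ≈ 0.01300.
Coefficient of coincidence = 0.01300/0.01532 ≈ 0.85.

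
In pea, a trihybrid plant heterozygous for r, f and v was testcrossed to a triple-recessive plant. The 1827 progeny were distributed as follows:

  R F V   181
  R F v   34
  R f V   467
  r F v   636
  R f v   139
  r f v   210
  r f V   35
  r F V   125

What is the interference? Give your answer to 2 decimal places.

0.18

The two most frequent reciprocal classes, r F v and R f V, are the parental types, so the F1 was r F v / R f V.
The two rarest classes, R F v and r f V, are the double crossovers. Comparing them with the parentals, only the r allele has switched, so r is the middle locus and the order is f – r – v.
f–r: (391 + 69)/1827 = 0.2518; r–v: (264 + 69)/1827 = 0.1823.
Expected DCO frequency = 0.2518 × 0.1823 ≈ 0.04590; observed = 69/1827 ≈ 0.03777.
Coefficient of coincidence = 0.03777/0.04590 ≈ 0.82; interference = 1 − 0.82 = 0.18.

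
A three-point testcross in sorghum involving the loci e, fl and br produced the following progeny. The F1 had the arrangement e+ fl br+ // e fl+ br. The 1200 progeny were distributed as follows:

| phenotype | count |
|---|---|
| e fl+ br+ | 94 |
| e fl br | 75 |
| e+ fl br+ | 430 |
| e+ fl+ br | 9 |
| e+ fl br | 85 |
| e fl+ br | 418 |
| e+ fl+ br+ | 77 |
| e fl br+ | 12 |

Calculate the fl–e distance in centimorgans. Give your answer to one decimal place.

14.4 centimorgans

The two rarest classes, e fl br+ and e+ fl+ br, are the double crossovers. Comparing them with the parentals, only the e allele has switched, so e is the middle locus and the order is br – e – fl.
Crossovers in the e–fl interval produce the single-crossover classes e+ fl+ br+ and e fl br (77 + 75 = 152) plus the double crossovers (21).
RF(e–fl) = (152 + 21) / 1200 = 173/1200 = 0.1442 → 14.4 centimorgans.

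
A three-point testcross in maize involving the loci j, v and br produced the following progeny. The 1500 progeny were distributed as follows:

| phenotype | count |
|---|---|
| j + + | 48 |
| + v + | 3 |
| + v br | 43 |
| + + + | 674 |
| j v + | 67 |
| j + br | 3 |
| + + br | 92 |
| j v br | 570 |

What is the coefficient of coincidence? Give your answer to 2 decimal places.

0.56

The two most frequent reciprocal classes, + + + and j v br, are the parental types, so the F1 was + + + / j v br.
The two rarest classes, + v + and j + br, are the double crossovers. Comparing them with the parentals, only the v allele has switched, so v is the middle locus and the order is br – v – j.
br–v: (159 + 6)/1500 = 0.1100; v–j: (91 + 6)/1500 = 0.0647.
Expected DCO frequency = 0.1100 × 0.0647 ≈ 0.00712; observed = 6/1500 ≈ 0.00400.
Coefficient of coincidence = 0.00400/0.00712 ≈ 0.56.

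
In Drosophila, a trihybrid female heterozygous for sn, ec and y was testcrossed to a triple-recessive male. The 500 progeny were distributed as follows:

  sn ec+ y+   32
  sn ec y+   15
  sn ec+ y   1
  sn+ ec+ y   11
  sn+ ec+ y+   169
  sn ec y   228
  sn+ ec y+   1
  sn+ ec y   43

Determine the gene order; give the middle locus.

ec

The two most frequent reciprocal classes, sn+ ec+ y+ and sn ec y, are the parental types, so the F1 was sn+ ec+ y+ / sn ec y.
The two rarest classes, sn+ ec y+ and sn ec+ y, are the double crossovers. Comparing them with the parentals, only the ec allele has switched, so ec is the middle locus and the order is sn – ec – y.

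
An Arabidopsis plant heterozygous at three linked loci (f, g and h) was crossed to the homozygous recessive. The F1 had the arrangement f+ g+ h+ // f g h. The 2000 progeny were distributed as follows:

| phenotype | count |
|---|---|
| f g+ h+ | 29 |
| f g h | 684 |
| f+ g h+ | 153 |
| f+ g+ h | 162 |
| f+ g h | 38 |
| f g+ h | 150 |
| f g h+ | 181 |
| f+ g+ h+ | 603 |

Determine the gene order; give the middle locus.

The two rarest classes, f g+ h+ and f+ g h, are the double crossovers. Comparing them with the parentals, only the f allele has switched, so f is the middle locus and the order is g – f – h.

f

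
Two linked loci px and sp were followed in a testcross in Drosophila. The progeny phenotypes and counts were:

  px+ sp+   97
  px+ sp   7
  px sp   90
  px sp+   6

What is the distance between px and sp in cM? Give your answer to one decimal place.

The two most frequent classes, px+ sp+ (97) and px sp (90), are the parental types, so the F1 was px+ sp+ / px sp.
The recombinant classes are px+ sp and px sp+: 7 + 6 = 13.
Recombination frequency = 13/200 = 0.0650 ≈ 6.5%, i.e. 6.5 cM.

6.5 cM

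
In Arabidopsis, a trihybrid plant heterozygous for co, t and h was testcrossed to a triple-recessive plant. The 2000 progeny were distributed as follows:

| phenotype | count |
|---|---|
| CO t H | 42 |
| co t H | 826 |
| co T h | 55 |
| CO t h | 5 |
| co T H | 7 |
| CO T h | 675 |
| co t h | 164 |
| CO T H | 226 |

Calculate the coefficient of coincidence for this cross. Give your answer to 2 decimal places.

0.55

The two most frequent reciprocal classes, co t H and CO T h, are the parental types, so the F1 was co t H / CO T h.
The two rarest classes, co T H and CO t h, are the double crossovers. Comparing them with the parentals, only the t allele has switched, so t is the middle locus and the order is h – t – co.
h–t: (390 + 12)/2000 = 0.2010; t–co: (97 + 12)/2000 = 0.0545.
Expected DCO frequency = 0.2010 × 0.0545 ≈ 0.01095; observed = 12/2000 ≈ 0.00600.
Coefficient of coincidence = 0.00600/0.01095 ≈ 0.55.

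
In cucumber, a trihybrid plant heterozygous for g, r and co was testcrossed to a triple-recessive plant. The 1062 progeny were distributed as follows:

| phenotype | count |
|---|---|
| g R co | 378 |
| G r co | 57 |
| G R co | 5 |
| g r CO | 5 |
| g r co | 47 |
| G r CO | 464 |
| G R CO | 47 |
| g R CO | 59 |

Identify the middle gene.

g

The two most frequent reciprocal classes, g R co and G r CO, are the parental types, so the F1 was g R co / G r CO.
The two rarest classes, G R co and g r CO, are the double crossovers. Comparing them with the parentals, only the g allele has switched, so g is the middle locus and the order is co – g – r.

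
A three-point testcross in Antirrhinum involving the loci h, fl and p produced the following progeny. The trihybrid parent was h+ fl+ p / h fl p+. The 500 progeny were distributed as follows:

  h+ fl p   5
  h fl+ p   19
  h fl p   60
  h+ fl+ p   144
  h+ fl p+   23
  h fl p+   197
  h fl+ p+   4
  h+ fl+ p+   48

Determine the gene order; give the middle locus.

The two rarest classes, h+ fl p and h fl+ p+, are the double crossovers. Comparing them with the parentals, only the fl allele has switched, so fl is the middle locus and the order is h – fl – p.

fl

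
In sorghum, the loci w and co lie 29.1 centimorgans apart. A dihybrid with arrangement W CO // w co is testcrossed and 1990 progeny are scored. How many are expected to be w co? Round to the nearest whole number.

A map distance of 29.1 centimorgans corresponds to a recombination frequency of 0.291.
The F1 is W CO / w co, so w co is a parental gamete class with expected frequency (1 − r)/2 = 0.709/2 = 0.3545.
Expected number = 0.3545 × 1990 = 705.45 ≈ 705.

705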